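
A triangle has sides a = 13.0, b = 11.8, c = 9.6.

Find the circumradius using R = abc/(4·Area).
First find the area with Heron's formula.
s = (13.0 + 11.8 + 9.6)/2 = 17.2
Area = √(s(s−a)(s−b)(s−c)) = √(17.2·4.2·5.4·7.6) ≈ √2964.73 ≈ 54.4493
abc = 13.0·11.8·9.6 = 1472.64
R = abc/(4·Area) ≈ 1472.64/(4·54.4493) = 1472.64/217.797 ≈ 6.76152

R = 6.762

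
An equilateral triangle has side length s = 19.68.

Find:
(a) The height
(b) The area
(a) The height splits the triangle into two 30-60-90 halves: h = s·√3/2 = 19.68·1.73205/2 ≈ 34.0868/2 ≈ 17.0434
(b) Area = (√3/4)·s² = (√3/4)·19.68² = (√3/4)·387.3024 ≈ 0.433013·387.3024 ≈ 167.707

Height = 17.04, Area = 167.7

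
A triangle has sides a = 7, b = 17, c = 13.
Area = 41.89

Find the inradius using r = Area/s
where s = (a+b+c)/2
s = (7 + 17 + 13)/2 = 37/2 = 18.5
r = Area/s = 41.89/18.5 ≈ 2.26432

r = 2.264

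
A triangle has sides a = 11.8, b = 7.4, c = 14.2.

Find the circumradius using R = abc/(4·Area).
First find the area with Heron's formula.
s = (11.8 + 7.4 + 14.2)/2 = 16.7
Area = √(s(s−a)(s−b)(s−c)) = √(16.7·4.9·9.3·2.5) ≈ √1902.55 ≈ 43.6182
abc = 11.8·7.4·14.2 = 1239.944
R = abc/(4·Area) ≈ 1239.944/(4·43.6182) = 1239.944/174.473 ≈ 7.1068

R = 7.107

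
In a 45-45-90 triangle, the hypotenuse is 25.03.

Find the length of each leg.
In a 45-45-90 triangle hypotenuse = leg·√2, so leg = hypotenuse/√2.
Leg = 25.03/√2 ≈ 25.03/1.41421 ≈ 17.6989

Each leg = 17.7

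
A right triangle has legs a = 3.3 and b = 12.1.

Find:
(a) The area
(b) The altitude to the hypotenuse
(a) The legs are perpendicular, so Area = ½·a·b = ½·3.3·12.1 = ½·39.93 = 19.965
(b) Hypotenuse c = √(a² + b²) = √(10.89 + 146.41) = √157.3 ≈ 12.5419
    Area = ½·c·h_c  ⇒  h_c = 2·Area/c = 39.93/12.5419 ≈ 3.18372

Area = 19.965, h_c = 3.184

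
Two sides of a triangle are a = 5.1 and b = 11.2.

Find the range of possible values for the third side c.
Triangle inequality: |a − b| < c < a + b
|a − b| = |5.1 − 11.2| = 6.1
a + b = 5.1 + 11.2 = 16.3

6.1 < c < 16.3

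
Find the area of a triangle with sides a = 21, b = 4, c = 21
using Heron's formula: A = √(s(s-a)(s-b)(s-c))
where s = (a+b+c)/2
s = (21 + 4 + 21)/2 = 46/2 = 23
s − a = 2, s − b = 19, s − c = 2
s(s−a)(s−b)(s−c) = 23·2·19·2 = 1748
Area = √1748 ≈ 41.8091

s = 23.0, Area = 41.81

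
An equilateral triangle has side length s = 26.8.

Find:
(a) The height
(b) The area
(a) The height splits the triangle into two 30-60-90 halves: h = s·√3/2 = 26.8·1.73205/2 ≈ 46.419/2 ≈ 23.2095
(b) Area = (√3/4)·s² = (√3/4)·26.8² = (√3/4)·718.24 ≈ 0.433013·718.24 ≈ 311.007

Height = 23.21, Area = 311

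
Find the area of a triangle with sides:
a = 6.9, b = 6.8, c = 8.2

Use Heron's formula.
s = (6.9 + 6.8 + 8.2)/2 = 21.9/2 = 10.95
s − a = 4.05, s − b = 4.15, s − c = 2.75
s(s−a)(s−b)(s−c) = 10.95·4.05·4.15·2.75 ≈ 506.116
Area = √506.116 ≈ 22.497

Area = 22.5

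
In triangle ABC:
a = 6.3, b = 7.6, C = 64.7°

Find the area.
Two sides and the included angle (SAS): A = ½·a·b·sin(C) = ½·6.3·7.6·sin(64.7°)
sin(64.7°) ≈ 0.904083
A ≈ ½·47.88·0.904083 = 23.94·0.904083 ≈ 21.6437

Area = 21.64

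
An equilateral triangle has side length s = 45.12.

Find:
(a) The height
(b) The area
(a) The height splits the triangle into two 30-60-90 halves: h = s·√3/2 = 45.12·1.73205/2 ≈ 78.1501/2 ≈ 39.0751
(b) Area = (√3/4)·s² = (√3/4)·45.12² = (√3/4)·2035.8144 ≈ 0.433013·2035.8144 ≈ 881.533

Height = 39.08, Area = 881.5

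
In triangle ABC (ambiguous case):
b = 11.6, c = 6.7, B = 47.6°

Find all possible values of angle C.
b/sin(B) = c/sin(C)  ⇒  sin(C) = c·sin(B)/b = 6.7·sin(47.6°)/11.6
sin(47.6°) ≈ 0.738455
sin(C) ≈ 6.7·0.738455/11.6 ≈ 4.94765/11.6 ≈ 0.426522
Candidate 1: C₁ = arcsin(0.426522) ≈ 25.247°  →  A = 180° − 47.6° − 25.247° ≈ 107.153° > 0, valid
Candidate 2: C₂ = 180° − C₁ ≈ 154.753°  →  A = 180° − 47.6° − 154.753° ≈ -22.353° ≤ 0, not a valid triangle

C = 25.25° (one solution)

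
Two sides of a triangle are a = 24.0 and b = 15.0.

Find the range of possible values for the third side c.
Triangle inequality: |a − b| < c < a + b
|a − b| = |24.0 − 15.0| = 9
a + b = 24.0 + 15.0 = 39

9 < c < 39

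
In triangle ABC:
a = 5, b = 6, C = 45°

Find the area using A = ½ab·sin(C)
A = ½·a·b·sin(C) = ½·5·6·sin(45°)
sin(45°) ≈ 0.707107
A ≈ ½·30·0.707107 = 15·0.707107 ≈ 10.6066

Area = 10.61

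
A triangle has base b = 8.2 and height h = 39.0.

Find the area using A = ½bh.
A = ½·b·h = ½·8.2·39.0 = ½·319.8 = 159.9

Area = 159.9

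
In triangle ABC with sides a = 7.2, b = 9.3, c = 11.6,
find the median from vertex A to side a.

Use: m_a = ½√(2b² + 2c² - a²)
m_a = ½√(2·9.3² + 2·11.6² − 7.2²) = ½√(2·86.49 + 2·134.56 − 51.84) = ½√(172.98 + 269.12 − 51.84) = ½√390.26
√390.26 ≈ 19.755, so m_a ≈ 9.8775

m_a = 9.877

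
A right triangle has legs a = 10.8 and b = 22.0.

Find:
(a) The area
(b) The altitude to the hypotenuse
(a) The legs are perpendicular, so Area = ½·a·b = ½·10.8·22.0 = ½·237.6 = 118.8
(b) Hypotenuse c = √(a² + b²) = √(116.64 + 484) = √600.64 ≈ 24.508
    Area = ½·c·h_c  ⇒  h_c = 2·Area/c = 237.6/24.508 ≈ 9.69481

Area = 118.8, h_c = 9.695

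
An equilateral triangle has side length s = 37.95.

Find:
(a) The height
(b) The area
(a) The height splits the triangle into two 30-60-90 halves: h = s·√3/2 = 37.95·1.73205/2 ≈ 65.7313/2 ≈ 32.8657
(b) Area = (√3/4)·s² = (√3/4)·37.95² = (√3/4)·1440.2025 ≈ 0.433013·1440.2025 ≈ 623.626

Height = 32.87, Area = 623.6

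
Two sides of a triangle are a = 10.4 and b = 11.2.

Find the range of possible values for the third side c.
Triangle inequality: |a − b| < c < a + b
|a − b| = |10.4 − 11.2| = 0.8
a + b = 10.4 + 11.2 = 21.6

0.8 < c < 21.6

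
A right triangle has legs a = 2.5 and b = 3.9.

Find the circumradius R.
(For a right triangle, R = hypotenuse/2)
Hypotenuse c = √(a² + b²) = √(6.25 + 15.21) = √21.46 ≈ 4.63249
R = c/2 ≈ 4.63249/2 ≈ 2.31625

R = 2.316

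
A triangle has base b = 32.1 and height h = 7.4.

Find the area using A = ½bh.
A = ½·b·h = ½·32.1·7.4 = ½·237.54 = 118.77

Area = 118.77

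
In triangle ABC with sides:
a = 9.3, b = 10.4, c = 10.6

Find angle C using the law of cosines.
c² = a² + b² − 2ab·cos(C)  ⇒  cos(C) = (a² + b² − c²)/(2ab)
cos(C) = (9.3² + 10.4² − 10.6²)/(2·9.3·10.4) = (86.49 + 108.16 − 112.36)/193.44 = 82.29/193.44 ≈ 0.425403
C = arccos(0.425403) ≈ 64.8238°

C = 64.82°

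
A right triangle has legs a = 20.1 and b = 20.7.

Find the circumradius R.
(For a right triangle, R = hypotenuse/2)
Hypotenuse c = √(a² + b²) = √(404.01 + 428.49) = √832.5 ≈ 28.8531
R = c/2 ≈ 28.8531/2 ≈ 14.4265

R = 14.43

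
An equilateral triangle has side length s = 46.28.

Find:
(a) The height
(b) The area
(a) The height splits the triangle into two 30-60-90 halves: h = s·√3/2 = 46.28·1.73205/2 ≈ 80.1593/2 ≈ 40.0797
(b) Area = (√3/4)·s² = (√3/4)·46.28² = (√3/4)·2141.8384 ≈ 0.433013·2141.8384 ≈ 927.443

Height = 40.08, Area = 927.4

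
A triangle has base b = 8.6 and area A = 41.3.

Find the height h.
A = ½·b·h  ⇒  h = 2A/b = 2·41.3/8.6 = 82.6/8.6 ≈ 9.60465

h = 9.605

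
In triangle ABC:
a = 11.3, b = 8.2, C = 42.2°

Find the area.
Two sides and the included angle (SAS): A = ½·a·b·sin(C) = ½·11.3·8.2·sin(42.2°)
sin(42.2°) ≈ 0.671721
A ≈ ½·92.66·0.671721 = 46.33·0.671721 ≈ 31.1208

Area = 31.12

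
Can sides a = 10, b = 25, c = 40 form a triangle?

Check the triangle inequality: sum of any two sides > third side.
a + b vs c: 10 + 25 = 35 ≤ 40  ✗
a + c vs b: 10 + 40 = 50 > 25  ✓
b + c vs a: 25 + 40 = 65 > 10  ✓

No: 10 + 25 = 35 is not > 40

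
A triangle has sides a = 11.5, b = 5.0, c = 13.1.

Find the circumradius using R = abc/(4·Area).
First find the area with Heron's formula.
s = (11.5 + 5.0 + 13.1)/2 = 14.8
Area = √(s(s−a)(s−b)(s−c)) = √(14.8·3.3·9.8·1.7) ≈ √813.674 ≈ 28.525
abc = 11.5·5.0·13.1 = 753.25
R = abc/(4·Area) ≈ 753.25/(4·28.525) = 753.25/114.1 ≈ 6.60167

R = 6.602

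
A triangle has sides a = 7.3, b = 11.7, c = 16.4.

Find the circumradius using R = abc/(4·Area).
First find the area with Heron's formula.
s = (7.3 + 11.7 + 16.4)/2 = 17.7
Area = √(s(s−a)(s−b)(s−c)) = √(17.7·10.4·6·1.3) ≈ √1435.82 ≈ 37.8923
abc = 7.3·11.7·16.4 = 1400.724
R = abc/(4·Area) ≈ 1400.724/(4·37.8923) = 1400.724/151.569 ≈ 9.24149

R = 9.241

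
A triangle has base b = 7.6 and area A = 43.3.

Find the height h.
A = ½·b·h  ⇒  h = 2A/b = 2·43.3/7.6 = 86.6/7.6 ≈ 11.3947

h = 11.39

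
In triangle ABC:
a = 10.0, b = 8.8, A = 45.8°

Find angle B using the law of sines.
a/sin(A) = b/sin(B)  ⇒  sin(B) = b·sin(A)/a = 8.8·sin(45.8°)/10.0
sin(45.8°) ≈ 0.716911
sin(B) ≈ 8.8·0.716911/10.0 ≈ 6.30881/10.0 ≈ 0.630881
B = arcsin(0.630881) ≈ 39.1152°
(Since b ≤ a we need B ≤ A, so the obtuse alternative 180° − 39.1152° ≈ 140.885° is rejected.)

B = 39.12°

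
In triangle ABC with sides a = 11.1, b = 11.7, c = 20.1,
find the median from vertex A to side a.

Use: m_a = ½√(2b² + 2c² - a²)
m_a = ½√(2·11.7² + 2·20.1² − 11.1²) = ½√(2·136.89 + 2·404.01 − 123.21) = ½√(273.78 + 808.02 − 123.21) = ½√958.59
√958.59 ≈ 30.9611, so m_a ≈ 15.4806

m_a = 15.48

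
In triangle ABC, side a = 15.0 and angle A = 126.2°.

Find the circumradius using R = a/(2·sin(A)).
R = a/(2·sin(A)) = 15.0/(2·sin(126.2°))
sin(126.2°) ≈ 0.80696
R ≈ 15.0/(2·0.80696) = 15.0/1.61392 ≈ 9.29414

R = 9.294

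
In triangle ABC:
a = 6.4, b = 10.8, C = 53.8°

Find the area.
Two sides and the included angle (SAS): A = ½·a·b·sin(C) = ½·6.4·10.8·sin(53.8°)
sin(53.8°) ≈ 0.80696
A ≈ ½·69.12·0.80696 = 34.56·0.80696 ≈ 27.8885

Area = 27.89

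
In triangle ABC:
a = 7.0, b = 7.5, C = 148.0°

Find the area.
Two sides and the included angle (SAS): A = ½·a·b·sin(C) = ½·7.0·7.5·sin(148.0°)
sin(148.0°) ≈ 0.529919
A ≈ ½·52.5·0.529919 = 26.25·0.529919 ≈ 13.9104

Area = 13.91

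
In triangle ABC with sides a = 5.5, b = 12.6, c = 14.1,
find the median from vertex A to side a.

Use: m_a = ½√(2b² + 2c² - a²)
m_a = ½√(2·12.6² + 2·14.1² − 5.5²) = ½√(2·158.76 + 2·198.81 − 30.25) = ½√(317.52 + 397.62 − 30.25) = ½√684.89
√684.89 ≈ 26.1704, so m_a ≈ 13.0852

m_a = 13.09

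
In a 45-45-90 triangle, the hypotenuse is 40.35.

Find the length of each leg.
In a 45-45-90 triangle hypotenuse = leg·√2, so leg = hypotenuse/√2.
Leg = 40.35/√2 ≈ 40.35/1.41421 ≈ 28.5318

Each leg = 28.53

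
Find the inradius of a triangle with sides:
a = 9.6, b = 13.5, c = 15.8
r = Area/s where s is the semi-perimeter.
s = (9.6 + 13.5 + 15.8)/2 = 38.9/2 = 19.45
Area = √(s(s−a)(s−b)(s−c)) = √(19.45·9.85·5.95·3.65) ≈ √4160.69 ≈ 64.5034
r ≈ 64.5034/19.45 ≈ 3.31637

r = 3.316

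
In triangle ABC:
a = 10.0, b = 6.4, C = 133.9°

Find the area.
Two sides and the included angle (SAS): A = ½·a·b·sin(C) = ½·10.0·6.4·sin(133.9°)
sin(133.9°) ≈ 0.720551
A ≈ ½·64·0.720551 = 32·0.720551 ≈ 23.0576

Area = 23.06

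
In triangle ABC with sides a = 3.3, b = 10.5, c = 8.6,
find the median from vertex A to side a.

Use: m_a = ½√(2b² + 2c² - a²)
m_a = ½√(2·10.5² + 2·8.6² − 3.3²) = ½√(2·110.25 + 2·73.96 − 10.89) = ½√(220.5 + 147.92 − 10.89) = ½√357.53
√357.53 ≈ 18.9085, so m_a ≈ 9.45423

m_a = 9.454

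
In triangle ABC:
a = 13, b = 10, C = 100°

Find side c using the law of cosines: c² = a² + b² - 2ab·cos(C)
c² = 13² + 10² − 2·13·10·cos(100°)
cos(100°) ≈ -0.173648
c² ≈ 169 + 100 − 260·(-0.173648) ≈ 269 + 45.1485 ≈ 314.149
c ≈ √314.149 ≈ 17.7242

c = 17.72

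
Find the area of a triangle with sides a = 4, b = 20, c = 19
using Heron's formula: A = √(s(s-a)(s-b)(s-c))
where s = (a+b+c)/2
s = (4 + 20 + 19)/2 = 43/2 = 21.5
s − a = 17.5, s − b = 1.5, s − c = 2.5
s(s−a)(s−b)(s−c) = 21.5·17.5·1.5·2.5 = 1410.9375
Area = √1410.9375 ≈ 37.5624

s = 21.5, Area = 37.56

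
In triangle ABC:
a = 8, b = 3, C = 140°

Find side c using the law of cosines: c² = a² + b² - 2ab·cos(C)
c² = 8² + 3² − 2·8·3·cos(140°)
cos(140°) ≈ -0.766044
c² ≈ 64 + 9 − 48·(-0.766044) ≈ 73 + 36.7701 ≈ 109.77
c ≈ √109.77 ≈ 10.4771

c = 10.48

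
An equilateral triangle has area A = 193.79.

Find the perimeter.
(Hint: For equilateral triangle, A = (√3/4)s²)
A = (√3/4)s²  ⇒  s² = 4A/√3 = 4·193.79/√3 = 775.16/1.73205 ≈ 447.539
s ≈ √447.539 ≈ 21.1551
Perimeter = 3s ≈ 3·21.1551 ≈ 63.4653

Perimeter = 63.47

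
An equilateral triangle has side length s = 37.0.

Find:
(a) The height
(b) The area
(a) The height splits the triangle into two 30-60-90 halves: h = s·√3/2 = 37.0·1.73205/2 ≈ 64.0859/2 ≈ 32.0429
(b) Area = (√3/4)·s² = (√3/4)·37.0² = (√3/4)·1369 ≈ 0.433013·1369 ≈ 592.794

Height = 32.04, Area = 592.8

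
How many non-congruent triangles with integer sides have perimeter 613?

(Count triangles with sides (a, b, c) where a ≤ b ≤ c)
Let a ≤ b ≤ c with a + b + c = 613. The only binding inequality is a + b > c, i.e. 613 − c > c, so c < 613/2; and c ≥ 613/3 since c is the largest side.
So 205 ≤ c ≤ 306. For each c, b runs from ⌈(613 − c)/2⌉ up to c (then a = 613 − b − c satisfies 1 ≤ a ≤ b automatically), giving c − ⌈(613 − c)/2⌉ + 1 choices.
Summing over c: 2 + 3 + 5 + 6 + … + 152 + 153  (102 terms, c = 205, …, 306) = 7905
Check (closed form: nearest integer to p²/48 for even p, (p+3)²/48 for odd p): (613+3)²/48 = 616²/48 = 379456/48 ≈ 7905.33 → 7905

7905 triangles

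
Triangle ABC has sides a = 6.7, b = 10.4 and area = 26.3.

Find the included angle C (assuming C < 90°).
Area = ½·a·b·sin(C)  ⇒  sin(C) = 2·Area/(a·b) = 2·26.3/(6.7·10.4) = 52.6/69.68 ≈ 0.754879
C = arcsin(0.754879) ≈ 49.0148° (taking the acute solution since C < 90°)

C = 49.01°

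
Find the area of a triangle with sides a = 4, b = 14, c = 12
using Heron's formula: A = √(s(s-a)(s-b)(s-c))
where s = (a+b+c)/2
s = (4 + 14 + 12)/2 = 30/2 = 15
s − a = 11, s − b = 1, s − c = 3
s(s−a)(s−b)(s−c) = 15·11·1·3 = 495
Area = √495 ≈ 22.2486

s = 15.0, Area = 22.25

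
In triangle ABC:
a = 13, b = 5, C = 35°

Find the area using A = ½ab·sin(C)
A = ½·a·b·sin(C) = ½·13·5·sin(35°)
sin(35°) ≈ 0.573576
A ≈ ½·65·0.573576 = 32.5·0.573576 ≈ 18.6412

Area = 18.64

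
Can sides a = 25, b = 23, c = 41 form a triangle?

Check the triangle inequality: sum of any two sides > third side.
a + b vs c: 25 + 23 = 48 > 41  ✓
a + c vs b: 25 + 41 = 66 > 23  ✓
b + c vs a: 23 + 41 = 64 > 25  ✓

Yes, triangle inequality satisfied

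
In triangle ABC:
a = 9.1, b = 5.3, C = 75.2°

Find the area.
Two sides and the included angle (SAS): A = ½·a·b·sin(C) = ½·9.1·5.3·sin(75.2°)
sin(75.2°) ≈ 0.966823
A ≈ ½·48.23·0.966823 = 24.115·0.966823 ≈ 23.3149

Area = 23.31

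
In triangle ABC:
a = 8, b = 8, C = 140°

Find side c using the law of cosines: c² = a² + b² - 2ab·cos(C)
c² = 8² + 8² − 2·8·8·cos(140°)
cos(140°) ≈ -0.766044
c² ≈ 64 + 64 − 128·(-0.766044) ≈ 128 + 98.0537 ≈ 226.054
c ≈ √226.054 ≈ 15.0351

c = 15.04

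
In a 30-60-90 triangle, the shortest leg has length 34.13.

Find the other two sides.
In a 30-60-90 triangle the sides are in ratio 1 : √3 : 2 (short leg : long leg : hypotenuse).
Long leg = 34.13·√3 ≈ 34.13·1.73205 ≈ 59.1149
Hypotenuse = 2·34.13 = 68.26

Long leg = 34.13√3 = 59.11, Hypotenuse = 68.26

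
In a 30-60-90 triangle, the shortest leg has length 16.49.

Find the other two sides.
In a 30-60-90 triangle the sides are in ratio 1 : √3 : 2 (short leg : long leg : hypotenuse).
Long leg = 16.49·√3 ≈ 16.49·1.73205 ≈ 28.5615
Hypotenuse = 2·16.49 = 32.98

Long leg = 16.49√3 = 28.56, Hypotenuse = 32.98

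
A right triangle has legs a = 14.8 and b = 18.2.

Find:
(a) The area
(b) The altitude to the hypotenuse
(a) The legs are perpendicular, so Area = ½·a·b = ½·14.8·18.2 = ½·269.36 = 134.68
(b) Hypotenuse c = √(a² + b²) = √(219.04 + 331.24) = √550.28 ≈ 23.458
    Area = ½·c·h_c  ⇒  h_c = 2·Area/c = 269.36/23.458 ≈ 11.4826

Area = 134.68, h_c = 11.48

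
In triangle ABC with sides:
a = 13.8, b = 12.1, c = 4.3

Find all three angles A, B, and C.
Law of cosines for each angle (a² = 190.44, b² = 146.41, c² = 18.49):
cos(A) = (b² + c² − a²)/(2bc) = (146.41 + 18.49 − 190.44)/(2·12.1·4.3) = -25.54/104.06 ≈ -0.245435  ⇒  A ≈ 104.208°
cos(B) = (a² + c² − b²)/(2ac) = (190.44 + 18.49 − 146.41)/(2·13.8·4.3) = 62.52/118.68 ≈ 0.526795  ⇒  B ≈ 58.2109°
cos(C) = (a² + b² − c²)/(2ab) = (190.44 + 146.41 − 18.49)/(2·13.8·12.1) = 318.36/333.96 ≈ 0.953288  ⇒  C ≈ 17.5816°
Check: A + B + C ≈ 180°

A = 104.2°, B = 58.21°, C = 17.58°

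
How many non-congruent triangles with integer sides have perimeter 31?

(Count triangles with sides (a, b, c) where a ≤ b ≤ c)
Let a ≤ b ≤ c with a + b + c = 31. The only binding inequality is a + b > c, i.e. 31 − c > c, so c < 31/2; and c ≥ 31/3 since c is the largest side.
So 11 ≤ c ≤ 15. For each c, b runs from ⌈(31 − c)/2⌉ up to c (then a = 31 − b − c satisfies 1 ≤ a ≤ b automatically), giving c − ⌈(31 − c)/2⌉ + 1 choices.
Summing over c: 2 + 3 + 5 + 6 + 8 = 24
Check (closed form: nearest integer to p²/48 for even p, (p+3)²/48 for odd p): (31+3)²/48 = 34²/48 = 1156/48 ≈ 24.08 → 24

24 triangles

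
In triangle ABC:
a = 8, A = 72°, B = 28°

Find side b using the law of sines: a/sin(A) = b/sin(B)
a/sin(A) = b/sin(B)  ⇒  b = a·sin(B)/sin(A) = 8·sin(28°)/sin(72°)
sin(28°) ≈ 0.469472, sin(72°) ≈ 0.951057
b ≈ 8·0.469472/0.951057 ≈ 3.75577/0.951057 ≈ 3.94905

b = 3.949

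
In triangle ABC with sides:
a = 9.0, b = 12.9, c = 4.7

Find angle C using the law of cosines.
c² = a² + b² − 2ab·cos(C)  ⇒  cos(C) = (a² + b² − c²)/(2ab)
cos(C) = (9.0² + 12.9² − 4.7²)/(2·9.0·12.9) = (81 + 166.41 − 22.09)/232.2 = 225.32/232.2 ≈ 0.97037
C = arccos(0.97037) ≈ 13.9823°

C = 13.98°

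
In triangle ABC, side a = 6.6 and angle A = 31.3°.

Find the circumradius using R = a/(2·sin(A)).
R = a/(2·sin(A)) = 6.6/(2·sin(31.3°))
sin(31.3°) ≈ 0.519519
R ≈ 6.6/(2·0.519519) = 6.6/1.03904 ≈ 6.35203

R = 6.352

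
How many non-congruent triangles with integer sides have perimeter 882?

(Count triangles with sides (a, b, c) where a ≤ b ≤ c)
Let a ≤ b ≤ c with a + b + c = 882. The only binding inequality is a + b > c, i.e. 882 − c > c, so c < 882/2; and c ≥ 882/3 since c is the largest side.
So 294 ≤ c ≤ 440. For each c, b runs from ⌈(882 − c)/2⌉ up to c (then a = 882 − b − c satisfies 1 ≤ a ≤ b automatically), giving c − ⌈(882 − c)/2⌉ + 1 choices.
Summing over c: 1 + 2 + 4 + 5 + … + 218 + 220  (147 terms, c = 294, …, 440) = 16207
Check (closed form: nearest integer to p²/48 for even p, (p+3)²/48 for odd p): 882²/48 = 777924/48 ≈ 16206.75 → 16207

16207 triangles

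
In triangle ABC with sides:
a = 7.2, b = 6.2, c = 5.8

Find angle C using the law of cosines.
c² = a² + b² − 2ab·cos(C)  ⇒  cos(C) = (a² + b² − c²)/(2ab)
cos(C) = (7.2² + 6.2² − 5.8²)/(2·7.2·6.2) = (51.84 + 38.44 − 33.64)/89.28 = 56.64/89.28 ≈ 0.634409
C = arccos(0.634409) ≈ 50.6239°

C = 50.62°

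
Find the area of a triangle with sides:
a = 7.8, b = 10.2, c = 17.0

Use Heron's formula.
s = (7.8 + 10.2 + 17.0)/2 = 35/2 = 17.5
s − a = 9.7, s − b = 7.3, s − c = 0.5
s(s−a)(s−b)(s−c) = 17.5·9.7·7.3·0.5 ≈ 619.587
Area = √619.587 ≈ 24.8915

Area = 24.89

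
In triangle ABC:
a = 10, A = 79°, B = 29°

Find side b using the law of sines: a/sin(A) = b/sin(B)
a/sin(A) = b/sin(B)  ⇒  b = a·sin(B)/sin(A) = 10·sin(29°)/sin(79°)
sin(29°) ≈ 0.48481, sin(79°) ≈ 0.981627
b ≈ 10·0.48481/0.981627 ≈ 4.8481/0.981627 ≈ 4.93884

b = 4.939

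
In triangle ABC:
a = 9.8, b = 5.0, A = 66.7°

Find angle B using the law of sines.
a/sin(A) = b/sin(B)  ⇒  sin(B) = b·sin(A)/a = 5.0·sin(66.7°)/9.8
sin(66.7°) ≈ 0.918446
sin(B) ≈ 5.0·0.918446/9.8 ≈ 4.59223/9.8 ≈ 0.468595
B = arcsin(0.468595) ≈ 27.9431°
(Since b ≤ a we need B ≤ A, so the obtuse alternative 180° − 27.9431° ≈ 152.057° is rejected.)

B = 27.94°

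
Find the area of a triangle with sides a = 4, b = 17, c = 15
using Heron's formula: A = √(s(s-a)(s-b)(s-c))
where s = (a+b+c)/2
s = (4 + 17 + 15)/2 = 36/2 = 18
s − a = 14, s − b = 1, s − c = 3
s(s−a)(s−b)(s−c) = 18·14·1·3 = 756
Area = √756 ≈ 27.4955

s = 18.0, Area = 27.5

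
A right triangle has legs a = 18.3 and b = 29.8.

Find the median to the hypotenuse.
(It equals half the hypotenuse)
Hypotenuse c = √(a² + b²) = √(334.89 + 888.04) = √1222.93 ≈ 34.9704
Median to hypotenuse = c/2 ≈ 34.9704/2 ≈ 17.4852

Median = 17.49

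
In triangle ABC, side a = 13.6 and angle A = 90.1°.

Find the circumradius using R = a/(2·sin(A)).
R = a/(2·sin(A)) = 13.6/(2·sin(90.1°))
sin(90.1°) ≈ 0.999998
R ≈ 13.6/(2·0.999998) = 13.6/2 ≈ 6.80001

R = 6.8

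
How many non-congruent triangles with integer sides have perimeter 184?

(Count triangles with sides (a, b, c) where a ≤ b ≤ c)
Let a ≤ b ≤ c with a + b + c = 184. The only binding inequality is a + b > c, i.e. 184 − c > c, so c < 184/2; and c ≥ 184/3 since c is the largest side.
So 62 ≤ c ≤ 91. For each c, b runs from ⌈(184 − c)/2⌉ up to c (then a = 184 − b − c satisfies 1 ≤ a ≤ b automatically), giving c − ⌈(184 − c)/2⌉ + 1 choices.
Summing over c: 2 + 3 + 5 + 6 + … + 44 + 45  (30 terms, c = 62, …, 91) = 705
Check (closed form: nearest integer to p²/48 for even p, (p+3)²/48 for odd p): 184²/48 = 33856/48 ≈ 705.33 → 705

705 triangles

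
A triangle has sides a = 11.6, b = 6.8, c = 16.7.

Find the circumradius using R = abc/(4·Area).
First find the area with Heron's formula.
s = (11.6 + 6.8 + 16.7)/2 = 17.55
Area = √(s(s−a)(s−b)(s−c)) = √(17.55·5.95·10.75·0.85) ≈ √954.161 ≈ 30.8895
abc = 11.6·6.8·16.7 = 1317.296
R = abc/(4·Area) ≈ 1317.296/(4·30.8895) = 1317.296/123.558 ≈ 10.6614

R = 10.66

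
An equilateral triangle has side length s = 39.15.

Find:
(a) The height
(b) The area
(a) The height splits the triangle into two 30-60-90 halves: h = s·√3/2 = 39.15·1.73205/2 ≈ 67.8098/2 ≈ 33.9049
(b) Area = (√3/4)·s² = (√3/4)·39.15² = (√3/4)·1532.7225 ≈ 0.433013·1532.7225 ≈ 663.688

Height = 33.9, Area = 663.7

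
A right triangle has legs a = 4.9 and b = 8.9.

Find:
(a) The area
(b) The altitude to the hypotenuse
(a) The legs are perpendicular, so Area = ½·a·b = ½·4.9·8.9 = ½·43.61 = 21.805
(b) Hypotenuse c = √(a² + b²) = √(24.01 + 79.21) = √103.22 ≈ 10.1597
    Area = ½·c·h_c  ⇒  h_c = 2·Area/c = 43.61/10.1597 ≈ 4.29244

Area = 21.805, h_c = 4.292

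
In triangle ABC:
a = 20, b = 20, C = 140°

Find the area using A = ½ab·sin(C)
A = ½·a·b·sin(C) = ½·20·20·sin(140°)
sin(140°) ≈ 0.642788
A ≈ ½·400·0.642788 = 200·0.642788 ≈ 128.558

Area = 128.6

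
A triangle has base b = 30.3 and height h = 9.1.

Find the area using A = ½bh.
A = ½·b·h = ½·30.3·9.1 = ½·275.73 = 137.865

Area = 137.865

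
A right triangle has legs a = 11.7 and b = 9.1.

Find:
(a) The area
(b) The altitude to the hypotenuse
(a) The legs are perpendicular, so Area = ½·a·b = ½·11.7·9.1 = ½·106.47 = 53.235
(b) Hypotenuse c = √(a² + b²) = √(136.89 + 82.81) = √219.7 ≈ 14.8223
    Area = ½·c·h_c  ⇒  h_c = 2·Area/c = 106.47/14.8223 ≈ 7.18311

Area = 53.235, h_c = 7.183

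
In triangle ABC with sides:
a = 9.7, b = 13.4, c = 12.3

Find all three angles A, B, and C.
Law of cosines for each angle (a² = 94.09, b² = 179.56, c² = 151.29):
cos(A) = (b² + c² − a²)/(2bc) = (179.56 + 151.29 − 94.09)/(2·13.4·12.3) = 236.76/329.64 ≈ 0.718238  ⇒  A ≈ 44.0908°
cos(B) = (a² + c² − b²)/(2ac) = (94.09 + 151.29 − 179.56)/(2·9.7·12.3) = 65.82/238.62 ≈ 0.275836  ⇒  B ≈ 73.9882°
cos(C) = (a² + b² − c²)/(2ab) = (94.09 + 179.56 − 151.29)/(2·9.7·13.4) = 122.36/259.96 ≈ 0.470688  ⇒  C ≈ 61.921°
Check: A + B + C ≈ 180°

A = 44.09°, B = 73.99°, C = 61.92°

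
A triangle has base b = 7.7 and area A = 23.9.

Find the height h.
A = ½·b·h  ⇒  h = 2A/b = 2·23.9/7.7 = 47.8/7.7 ≈ 6.20779

h = 6.208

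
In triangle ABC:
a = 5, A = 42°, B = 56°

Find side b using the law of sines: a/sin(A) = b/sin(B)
a/sin(A) = b/sin(B)  ⇒  b = a·sin(B)/sin(A) = 5·sin(56°)/sin(42°)
sin(56°) ≈ 0.829038, sin(42°) ≈ 0.669131
b ≈ 5·0.829038/0.669131 ≈ 4.14519/0.669131 ≈ 6.19489

b = 6.195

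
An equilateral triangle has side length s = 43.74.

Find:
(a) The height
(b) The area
(a) The height splits the triangle into two 30-60-90 halves: h = s·√3/2 = 43.74·1.73205/2 ≈ 75.7599/2 ≈ 37.88
(b) Area = (√3/4)·s² = (√3/4)·43.74² = (√3/4)·1913.1876 ≈ 0.433013·1913.1876 ≈ 828.435

Height = 37.88, Area = 828.4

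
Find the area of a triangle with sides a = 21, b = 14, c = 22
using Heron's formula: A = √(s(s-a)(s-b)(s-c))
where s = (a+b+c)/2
s = (21 + 14 + 22)/2 = 57/2 = 28.5
s − a = 7.5, s − b = 14.5, s − c = 6.5
s(s−a)(s−b)(s−c) = 28.5·7.5·14.5·6.5 = 20145.9375
Area = √20145.9375 ≈ 141.936

s = 28.5, Area = 141.9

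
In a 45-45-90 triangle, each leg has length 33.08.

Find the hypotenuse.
In a 45-45-90 triangle the sides are in ratio 1 : 1 : √2, so hypotenuse = leg·√2.
Hypotenuse = 33.08·√2 ≈ 33.08·1.41421 ≈ 46.7822

Hypotenuse = 33.08√2 = 46.78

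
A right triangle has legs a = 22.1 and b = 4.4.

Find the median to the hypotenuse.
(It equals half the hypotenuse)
Hypotenuse c = √(a² + b²) = √(488.41 + 19.36) = √507.77 ≈ 22.5338
Median to hypotenuse = c/2 ≈ 22.5338/2 ≈ 11.2669

Median = 11.27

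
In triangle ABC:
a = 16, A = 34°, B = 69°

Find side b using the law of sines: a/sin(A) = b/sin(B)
a/sin(A) = b/sin(B)  ⇒  b = a·sin(B)/sin(A) = 16·sin(69°)/sin(34°)
sin(69°) ≈ 0.93358, sin(34°) ≈ 0.559193
b ≈ 16·0.93358/0.559193 ≈ 14.9373/0.559193 ≈ 26.7122

b = 26.71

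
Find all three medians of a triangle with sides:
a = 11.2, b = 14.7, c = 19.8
Median formula: m_a = ½√(2b² + 2c² − a²) (and cyclically). a² = 125.44, b² = 216.09, c² = 392.04.
m_a = ½√(2·216.09 + 2·392.04 − 125.44) = ½√1090.82 ≈ ½·33.0276 ≈ 16.5138
m_b = ½√(2·125.44 + 2·392.04 − 216.09) = ½√818.87 ≈ ½·28.6159 ≈ 14.308
m_c = ½√(2·125.44 + 2·216.09 − 392.04) = ½√291.02 ≈ ½·17.0593 ≈ 8.52965

m_a = 16.51, m_b = 14.31, m_c = 8.53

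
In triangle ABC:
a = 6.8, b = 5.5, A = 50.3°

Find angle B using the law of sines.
a/sin(A) = b/sin(B)  ⇒  sin(B) = b·sin(A)/a = 5.5·sin(50.3°)/6.8
sin(50.3°) ≈ 0.7694
sin(B) ≈ 5.5·0.7694/6.8 ≈ 4.2317/6.8 ≈ 0.622308
B = arcsin(0.622308) ≈ 38.4849°
(Since b ≤ a we need B ≤ A, so the obtuse alternative 180° − 38.4849° ≈ 141.515° is rejected.)

B = 38.48°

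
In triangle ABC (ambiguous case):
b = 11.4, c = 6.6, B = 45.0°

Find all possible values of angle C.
b/sin(B) = c/sin(C)  ⇒  sin(C) = c·sin(B)/b = 6.6·sin(45.0°)/11.4
sin(45.0°) ≈ 0.707107
sin(C) ≈ 6.6·0.707107/11.4 ≈ 4.6669/11.4 ≈ 0.409378
Candidate 1: C₁ = arcsin(0.409378) ≈ 24.1657°  →  A = 180° − 45.0° − 24.1657° ≈ 110.834° > 0, valid
Candidate 2: C₂ = 180° − C₁ ≈ 155.834°  →  A = 180° − 45.0° − 155.834° ≈ -20.8343° ≤ 0, not a valid triangle

C = 24.17° (one solution)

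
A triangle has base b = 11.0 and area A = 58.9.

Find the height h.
A = ½·b·h  ⇒  h = 2A/b = 2·58.9/11.0 = 117.8/11.0 ≈ 10.7091

h = 10.71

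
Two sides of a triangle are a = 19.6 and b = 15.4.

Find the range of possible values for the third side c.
Triangle inequality: |a − b| < c < a + b
|a − b| = |19.6 − 15.4| = 4.2
a + b = 19.6 + 15.4 = 35

4.2 < c < 35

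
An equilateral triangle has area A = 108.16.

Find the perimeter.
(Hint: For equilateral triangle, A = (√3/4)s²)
A = (√3/4)s²  ⇒  s² = 4A/√3 = 4·108.16/√3 = 432.64/1.73205 ≈ 249.785
s ≈ √249.785 ≈ 15.8046
Perimeter = 3s ≈ 3·15.8046 ≈ 47.4137

Perimeter = 47.41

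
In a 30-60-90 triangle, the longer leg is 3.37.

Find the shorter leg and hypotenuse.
In a 30-60-90 triangle the sides are in ratio 1 : √3 : 2, so short leg = long leg/√3 and hypotenuse = 2·(short leg).
Short leg = 3.37/√3 ≈ 3.37/1.73205 ≈ 1.94567
Hypotenuse = 2·1.94567 ≈ 3.89134

Short leg = 1.946, Hypotenuse = 3.891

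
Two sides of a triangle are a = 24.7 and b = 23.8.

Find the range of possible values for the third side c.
Triangle inequality: |a − b| < c < a + b
|a − b| = |24.7 − 23.8| = 0.9
a + b = 24.7 + 23.8 = 48.5

0.9 < c < 48.5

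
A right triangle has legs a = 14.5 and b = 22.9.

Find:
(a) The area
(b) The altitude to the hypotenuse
(a) The legs are perpendicular, so Area = ½·a·b = ½·14.5·22.9 = ½·332.05 = 166.025
(b) Hypotenuse c = √(a² + b²) = √(210.25 + 524.41) = √734.66 ≈ 27.1046
    Area = ½·c·h_c  ⇒  h_c = 2·Area/c = 332.05/27.1046 ≈ 12.2507

Area = 166.025, h_c = 12.25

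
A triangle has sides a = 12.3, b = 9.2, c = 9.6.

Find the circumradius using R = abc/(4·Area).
First find the area with Heron's formula.
s = (12.3 + 9.2 + 9.6)/2 = 15.55
Area = √(s(s−a)(s−b)(s−c)) = √(15.55·3.25·6.35·5.95) ≈ √1909.43 ≈ 43.6971
abc = 12.3·9.2·9.6 = 1086.336
R = abc/(4·Area) ≈ 1086.336/(4·43.6971) = 1086.336/174.788 ≈ 6.21515

R = 6.215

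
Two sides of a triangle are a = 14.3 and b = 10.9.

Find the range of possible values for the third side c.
Triangle inequality: |a − b| < c < a + b
|a − b| = |14.3 − 10.9| = 3.4
a + b = 14.3 + 10.9 = 25.2

3.4 < c < 25.2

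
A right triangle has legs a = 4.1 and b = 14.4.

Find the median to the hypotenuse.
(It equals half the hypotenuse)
Hypotenuse c = √(a² + b²) = √(16.81 + 207.36) = √224.17 ≈ 14.9723
Median to hypotenuse = c/2 ≈ 14.9723/2 ≈ 7.48615

Median = 7.486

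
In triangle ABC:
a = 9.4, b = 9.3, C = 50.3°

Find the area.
Two sides and the included angle (SAS): A = ½·a·b·sin(C) = ½·9.4·9.3·sin(50.3°)
sin(50.3°) ≈ 0.7694
A ≈ ½·87.42·0.7694 = 43.71·0.7694 ≈ 33.6305

Area = 33.63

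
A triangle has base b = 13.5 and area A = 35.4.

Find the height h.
A = ½·b·h  ⇒  h = 2A/b = 2·35.4/13.5 = 70.8/13.5 ≈ 5.24444

h = 5.244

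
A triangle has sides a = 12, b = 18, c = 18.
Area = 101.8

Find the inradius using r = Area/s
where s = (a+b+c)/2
s = (12 + 18 + 18)/2 = 48/2 = 24
r = Area/s = 101.8/24 ≈ 4.24167

r = 4.242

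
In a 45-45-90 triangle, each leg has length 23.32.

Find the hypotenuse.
In a 45-45-90 triangle the sides are in ratio 1 : 1 : √2, so hypotenuse = leg·√2.
Hypotenuse = 23.32·√2 ≈ 23.32·1.41421 ≈ 32.9795

Hypotenuse = 23.32√2 = 32.98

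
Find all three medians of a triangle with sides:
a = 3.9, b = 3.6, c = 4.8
Median formula: m_a = ½√(2b² + 2c² − a²) (and cyclically). a² = 15.21, b² = 12.96, c² = 23.04.
m_a = ½√(2·12.96 + 2·23.04 − 15.21) = ½√56.79 ≈ ½·7.53591 ≈ 3.76796
m_b = ½√(2·15.21 + 2·23.04 − 12.96) = ½√63.54 ≈ ½·7.9712 ≈ 3.9856
m_c = ½√(2·15.21 + 2·12.96 − 23.04) = ½√33.3 ≈ ½·5.77062 ≈ 2.88531

m_a = 3.768, m_b = 3.986, m_c = 2.885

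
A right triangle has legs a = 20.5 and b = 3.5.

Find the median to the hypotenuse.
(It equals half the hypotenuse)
Hypotenuse c = √(a² + b²) = √(420.25 + 12.25) = √432.5 ≈ 20.7966
Median to hypotenuse = c/2 ≈ 20.7966/2 ≈ 10.3983

Median = 10.4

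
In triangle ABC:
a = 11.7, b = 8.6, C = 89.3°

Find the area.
Two sides and the included angle (SAS): A = ½·a·b·sin(C) = ½·11.7·8.6·sin(89.3°)
sin(89.3°) ≈ 0.999925
A ≈ ½·100.62·0.999925 = 50.31·0.999925 ≈ 50.3062

Area = 50.31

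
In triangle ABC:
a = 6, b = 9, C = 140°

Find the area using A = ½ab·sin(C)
A = ½·a·b·sin(C) = ½·6·9·sin(140°)
sin(140°) ≈ 0.642788
A ≈ ½·54·0.642788 = 27·0.642788 ≈ 17.3553

Area = 17.36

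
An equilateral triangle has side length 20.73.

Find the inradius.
r = Area/s with s the semi-perimeter.
Area = (√3/4)·20.73² = (√3/4)·429.7329 ≈ 0.433013·429.7329 ≈ 186.08
s = 3·20.73/2 = 31.095
r ≈ 186.08/31.095 ≈ 5.98424
(Equivalently r = side/(2√3) = 20.73/3.4641 ≈ 5.98424.)

r = 5.984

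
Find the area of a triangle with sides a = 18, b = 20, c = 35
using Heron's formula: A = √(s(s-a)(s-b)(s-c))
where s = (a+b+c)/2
s = (18 + 20 + 35)/2 = 73/2 = 36.5
s − a = 18.5, s − b = 16.5, s − c = 1.5
s(s−a)(s−b)(s−c) = 36.5·18.5·16.5·1.5 = 16712.4375
Area = √16712.4375 ≈ 129.277

s = 36.5, Area = 129.3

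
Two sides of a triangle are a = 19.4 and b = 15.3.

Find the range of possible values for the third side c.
Triangle inequality: |a − b| < c < a + b
|a − b| = |19.4 − 15.3| = 4.1
a + b = 19.4 + 15.3 = 34.7

4.1 < c < 34.7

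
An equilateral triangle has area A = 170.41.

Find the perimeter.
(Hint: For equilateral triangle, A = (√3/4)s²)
A = (√3/4)s²  ⇒  s² = 4A/√3 = 4·170.41/√3 = 681.64/1.73205 ≈ 393.545
s ≈ √393.545 ≈ 19.838
Perimeter = 3s ≈ 3·19.838 ≈ 59.5139

Perimeter = 59.51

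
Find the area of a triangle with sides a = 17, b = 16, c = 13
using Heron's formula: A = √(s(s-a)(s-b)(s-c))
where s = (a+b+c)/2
s = (17 + 16 + 13)/2 = 46/2 = 23
s − a = 6, s − b = 7, s − c = 10
s(s−a)(s−b)(s−c) = 23·6·7·10 = 9660
Area = √9660 ≈ 98.2853

s = 23.0, Area = 98.29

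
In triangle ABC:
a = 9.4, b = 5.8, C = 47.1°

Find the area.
Two sides and the included angle (SAS): A = ½·a·b·sin(C) = ½·9.4·5.8·sin(47.1°)
sin(47.1°) ≈ 0.732543
A ≈ ½·54.52·0.732543 = 27.26·0.732543 ≈ 19.9691

Area = 19.97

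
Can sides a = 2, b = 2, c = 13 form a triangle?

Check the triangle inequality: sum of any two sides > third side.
a + b vs c: 2 + 2 = 4 ≤ 13  ✗
a + c vs b: 2 + 13 = 15 > 2  ✓
b + c vs a: 2 + 13 = 15 > 2  ✓

No: 2 + 2 = 4 is not > 13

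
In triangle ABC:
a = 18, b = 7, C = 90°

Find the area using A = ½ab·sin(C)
A = ½·a·b·sin(C) = ½·18·7·sin(90°)
sin(90°) ≈ 1
A ≈ ½·126·1 = 63·1 ≈ 63

Area = 63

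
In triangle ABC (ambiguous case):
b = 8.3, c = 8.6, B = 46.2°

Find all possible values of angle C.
b/sin(B) = c/sin(C)  ⇒  sin(C) = c·sin(B)/b = 8.6·sin(46.2°)/8.3
sin(46.2°) ≈ 0.72176
sin(C) ≈ 8.6·0.72176/8.3 ≈ 6.20714/8.3 ≈ 0.747848
Candidate 1: C₁ = arcsin(0.747848) ≈ 48.4043°  →  A = 180° − 46.2° − 48.4043° ≈ 85.3957° > 0, valid
Candidate 2: C₂ = 180° − C₁ ≈ 131.596°  →  A = 180° − 46.2° − 131.596° ≈ 2.2043° > 0, valid

C = 48.4° or C = 131.6° (two solutions)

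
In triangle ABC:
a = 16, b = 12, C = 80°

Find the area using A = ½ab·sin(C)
A = ½·a·b·sin(C) = ½·16·12·sin(80°)
sin(80°) ≈ 0.984808
A ≈ ½·192·0.984808 = 96·0.984808 ≈ 94.5415

Area = 94.54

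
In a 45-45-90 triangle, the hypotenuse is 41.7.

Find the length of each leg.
In a 45-45-90 triangle hypotenuse = leg·√2, so leg = hypotenuse/√2.
Leg = 41.7/√2 ≈ 41.7/1.41421 ≈ 29.4864

Each leg = 29.49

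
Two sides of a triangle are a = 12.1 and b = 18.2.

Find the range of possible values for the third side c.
Triangle inequality: |a − b| < c < a + b
|a − b| = |12.1 − 18.2| = 6.1
a + b = 12.1 + 18.2 = 30.3

6.1 < c < 30.3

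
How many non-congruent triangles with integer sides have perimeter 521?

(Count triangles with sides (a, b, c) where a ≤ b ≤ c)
Let a ≤ b ≤ c with a + b + c = 521. The only binding inequality is a + b > c, i.e. 521 − c > c, so c < 521/2; and c ≥ 521/3 since c is the largest side.
So 174 ≤ c ≤ 260. For each c, b runs from ⌈(521 − c)/2⌉ up to c (then a = 521 − b − c satisfies 1 ≤ a ≤ b automatically), giving c − ⌈(521 − c)/2⌉ + 1 choices.
Summing over c: 1 + 3 + 4 + 6 + … + 129 + 130  (87 terms, c = 174, …, 260) = 5720
Check (closed form: nearest integer to p²/48 for even p, (p+3)²/48 for odd p): (521+3)²/48 = 524²/48 = 274576/48 ≈ 5720.33 → 5720

5720 triangles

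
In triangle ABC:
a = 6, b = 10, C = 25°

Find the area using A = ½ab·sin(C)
A = ½·a·b·sin(C) = ½·6·10·sin(25°)
sin(25°) ≈ 0.422618
A ≈ ½·60·0.422618 = 30·0.422618 ≈ 12.6785

Area = 12.68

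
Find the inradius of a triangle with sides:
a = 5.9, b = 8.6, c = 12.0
r = Area/s where s is the semi-perimeter.
s = (5.9 + 8.6 + 12.0)/2 = 26.5/2 = 13.25
Area = √(s(s−a)(s−b)(s−c)) = √(13.25·7.35·4.65·1.25) ≈ √566.065 ≈ 23.7921
r ≈ 23.7921/13.25 ≈ 1.79563

r = 1.796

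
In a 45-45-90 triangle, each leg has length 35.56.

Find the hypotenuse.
In a 45-45-90 triangle the sides are in ratio 1 : 1 : √2, so hypotenuse = leg·√2.
Hypotenuse = 35.56·√2 ≈ 35.56·1.41421 ≈ 50.2894

Hypotenuse = 35.56√2 = 50.29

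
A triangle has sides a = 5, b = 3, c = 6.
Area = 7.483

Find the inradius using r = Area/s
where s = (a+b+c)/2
s = (5 + 3 + 6)/2 = 14/2 = 7
r = Area/s = 7.483/7 ≈ 1.069

r = 1.069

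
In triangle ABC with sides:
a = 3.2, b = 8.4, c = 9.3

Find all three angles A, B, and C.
Law of cosines for each angle (a² = 10.24, b² = 70.56, c² = 86.49):
cos(A) = (b² + c² − a²)/(2bc) = (70.56 + 86.49 − 10.24)/(2·8.4·9.3) = 146.81/156.24 ≈ 0.939644  ⇒  A ≈ 20.0081°
cos(B) = (a² + c² − b²)/(2ac) = (10.24 + 86.49 − 70.56)/(2·3.2·9.3) = 26.17/59.52 ≈ 0.439684  ⇒  B ≈ 63.9163°
cos(C) = (a² + b² − c²)/(2ab) = (10.24 + 70.56 − 86.49)/(2·3.2·8.4) = -5.69/53.76 ≈ -0.105841  ⇒  C ≈ 96.0756°
Check: A + B + C ≈ 180°

A = 20.01°, B = 63.92°, C = 96.08°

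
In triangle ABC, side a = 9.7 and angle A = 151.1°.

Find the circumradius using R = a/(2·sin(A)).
R = a/(2·sin(A)) = 9.7/(2·sin(151.1°))
sin(151.1°) ≈ 0.483282
R ≈ 9.7/(2·0.483282) = 9.7/0.966565 ≈ 10.0355

R = 10.04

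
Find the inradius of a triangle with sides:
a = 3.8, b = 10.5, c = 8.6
r = Area/s where s is the semi-perimeter.
s = (3.8 + 10.5 + 8.6)/2 = 22.9/2 = 11.45
Area = √(s(s−a)(s−b)(s−c)) = √(11.45·7.65·0.95·2.85) ≈ √237.157 ≈ 15.3999
r ≈ 15.3999/11.45 ≈ 1.34497

r = 1.345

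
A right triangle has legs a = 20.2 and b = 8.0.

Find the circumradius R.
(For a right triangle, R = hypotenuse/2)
Hypotenuse c = √(a² + b²) = √(408.04 + 64) = √472.04 ≈ 21.7265
R = c/2 ≈ 21.7265/2 ≈ 10.8632

R = 10.86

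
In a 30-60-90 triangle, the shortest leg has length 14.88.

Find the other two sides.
In a 30-60-90 triangle the sides are in ratio 1 : √3 : 2 (short leg : long leg : hypotenuse).
Long leg = 14.88·√3 ≈ 14.88·1.73205 ≈ 25.7729
Hypotenuse = 2·14.88 = 29.76

Long leg = 14.88√3 = 25.77, Hypotenuse = 29.76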